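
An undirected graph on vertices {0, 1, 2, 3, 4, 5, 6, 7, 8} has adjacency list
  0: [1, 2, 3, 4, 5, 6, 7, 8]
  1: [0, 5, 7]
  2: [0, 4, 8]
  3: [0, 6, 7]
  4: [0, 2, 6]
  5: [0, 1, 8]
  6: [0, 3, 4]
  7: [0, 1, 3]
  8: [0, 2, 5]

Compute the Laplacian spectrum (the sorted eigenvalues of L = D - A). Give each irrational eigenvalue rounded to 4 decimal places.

Each diagonal entry of L is the vertex degree and each off-diagonal entry is -1 where an edge is present, 0 otherwise; in the order [0, 1, 2, 3, 4, 5, 6, 7, 8] the diagonal is [8, 3, 3, 3, 3, 3, 3, 3, 3]. Diagonalising L (or applying a numerical eigensolver to the 9x9 matrix) gives the spectrum above. There is one zero in the spectrum, matching the 1 component.

[0, 1.5858, 1.5858, 3, 3, 4.4142, 4.4142, 5, 9]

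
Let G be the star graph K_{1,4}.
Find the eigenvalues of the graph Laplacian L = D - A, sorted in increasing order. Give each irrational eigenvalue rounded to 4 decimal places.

[0, 1, 1, 1, 5]

The graph has 5 vertices and degree multiset [4, 1, 1, 1, 1]; D is the diagonal matrix of degrees and L = D - A. L is symmetric positive semidefinite, so every eigenvalue is real and nonnegative. There is one zero in the spectrum, matching the 1 component. The eigenvalues sum to 8, which equals trace(L) = 2|E|.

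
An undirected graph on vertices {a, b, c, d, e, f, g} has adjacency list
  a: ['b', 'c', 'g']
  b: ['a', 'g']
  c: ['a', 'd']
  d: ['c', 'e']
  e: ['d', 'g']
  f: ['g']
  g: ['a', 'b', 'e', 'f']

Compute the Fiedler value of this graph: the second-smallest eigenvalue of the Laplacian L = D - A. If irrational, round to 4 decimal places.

Reading degrees in the order [a, b, c, d, e, f, g] gives [3, 2, 2, 2, 2, 1, 4]; set D = diag(3, 2, 2, 2, 2, 1, 4) and form L = D - A. Computing the eigenvalues of L and sorting gives [0, 0.7301, 1.1890, 1.7296, 3.0806, 4.0882, 5.1825]. The Fiedler value lambda_2 = 0.7301 is strictly positive, so the graph is connected. The eigenvalues sum to 16, which equals trace(L) = 2|E|.

0.7301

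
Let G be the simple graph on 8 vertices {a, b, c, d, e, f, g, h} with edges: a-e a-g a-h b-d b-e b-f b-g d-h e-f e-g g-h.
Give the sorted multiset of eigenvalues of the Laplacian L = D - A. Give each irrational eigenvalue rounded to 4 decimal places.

With the vertex order [a, b, c, d, e, f, g, h], the degrees are [3, 4, 0, 2, 4, 2, 4, 3], giving D = diag(3, 4, 0, 2, 4, 2, 4, 3) and L = D - A. The multiplicity of 0 as a Laplacian eigenvalue equals the number of connected components. The 2 zero eigenvalues correspond to the 2 connected components. The largest eigenvalue, 5.6642, is at most the vertex count 8. There are 2 zeros in the spectrum, matching the 2 components.

[0, 0, 1.4142, 1.8746, 3.5360, 4.1766, 5.3344, 5.6642]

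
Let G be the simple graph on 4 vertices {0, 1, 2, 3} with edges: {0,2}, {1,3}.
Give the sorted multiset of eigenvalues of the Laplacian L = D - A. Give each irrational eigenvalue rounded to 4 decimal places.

[0, 0, 2, 2]

Each diagonal entry of L is the vertex degree and each off-diagonal entry is -1 where an edge is present, 0 otherwise; in the order [0, 1, 2, 3] the diagonal is [1, 1, 1, 1]. Since every row of L sums to 0, the all-ones vector is in the kernel and 0 is an eigenvalue. The 2 zero eigenvalues correspond to the 2 connected components. The largest eigenvalue, 2, is at most the vertex count 4.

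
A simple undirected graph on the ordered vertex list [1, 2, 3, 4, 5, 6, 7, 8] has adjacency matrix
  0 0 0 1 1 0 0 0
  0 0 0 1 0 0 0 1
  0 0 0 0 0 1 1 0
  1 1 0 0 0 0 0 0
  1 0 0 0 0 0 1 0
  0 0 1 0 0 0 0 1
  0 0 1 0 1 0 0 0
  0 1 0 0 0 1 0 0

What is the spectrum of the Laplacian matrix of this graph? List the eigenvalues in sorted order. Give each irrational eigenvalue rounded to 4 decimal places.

[0, 0.5858, 0.5858, 2, 2, 3.4142, 3.4142, 4]

Each diagonal entry of L is the vertex degree and each off-diagonal entry is -1 where an edge is present, 0 otherwise; in the order [1, 2, 3, 4, 5, 6, 7, 8] the diagonal is [2, 2, 2, 2, 2, 2, 2, 2]. L is symmetric positive semidefinite, so every eigenvalue is real and nonnegative.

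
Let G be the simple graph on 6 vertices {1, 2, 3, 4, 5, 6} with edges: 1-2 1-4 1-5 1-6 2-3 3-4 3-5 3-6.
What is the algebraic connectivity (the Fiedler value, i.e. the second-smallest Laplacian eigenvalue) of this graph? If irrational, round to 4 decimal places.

2

Each diagonal entry of L is the vertex degree and each off-diagonal entry is -1 where an edge is present, 0 otherwise; in the order [1, 2, 3, 4, 5, 6] the diagonal is [4, 2, 4, 2, 2, 2]. Computing the eigenvalues of L and sorting gives [0, 2, 2, 2, 4, 6]. The Fiedler value lambda_2 = 2 is strictly positive, so the graph is connected. By the matrix-tree theorem the graph has (1/6) * product of the nonzero eigenvalues = 32 spanning trees.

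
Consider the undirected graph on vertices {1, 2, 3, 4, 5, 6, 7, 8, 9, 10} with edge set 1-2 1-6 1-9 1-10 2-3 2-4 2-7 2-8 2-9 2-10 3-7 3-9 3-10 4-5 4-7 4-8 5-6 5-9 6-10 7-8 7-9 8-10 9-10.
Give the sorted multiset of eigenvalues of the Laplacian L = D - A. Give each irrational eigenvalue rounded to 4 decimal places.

[0, 1.9697, 2.5728, 3.5255, 4.3896, 5.0628, 5.7688, 6.7925, 7.7876, 8.1306]

Reading degrees in the order [1, 2, 3, 4, 5, 6, 7, 8, 9, 10] gives [4, 7, 4, 4, 3, 3, 5, 4, 6, 6]; set D = diag(4, 7, 4, 4, 3, 3, 5, 4, 6, 6) and form L = D - A. Since every row of L sums to 0, the all-ones vector is in the kernel and 0 is an eigenvalue. The single zero eigenvalue shows the graph is connected. By the matrix-tree theorem the graph has (1/10) * product of the nonzero eigenvalues = 98514 spanning trees. There is one zero in the spectrum, matching the 1 component.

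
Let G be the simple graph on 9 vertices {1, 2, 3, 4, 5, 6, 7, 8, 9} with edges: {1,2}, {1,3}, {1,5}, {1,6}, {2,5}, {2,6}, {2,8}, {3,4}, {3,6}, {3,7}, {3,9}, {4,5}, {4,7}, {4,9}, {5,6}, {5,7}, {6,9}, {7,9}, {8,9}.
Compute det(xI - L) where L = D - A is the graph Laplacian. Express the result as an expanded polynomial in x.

Reading degrees in the order [1, 2, 3, 4, 5, 6, 7, 8, 9] gives [4, 4, 5, 4, 5, 5, 4, 2, 5]; set D = diag(4, 4, 5, 4, 5, 5, 4, 2, 5) and form L = D - A. Computing det(xI - L) by cofactor expansion (or equivalently via sum-over-permutations) gives x^9 - 38x^8 + 619x^7 - 5632x^6 + 31211x^5 - 107468x^4 + 223478x^3 - 255178x^2 + 121815x. The constant term is 0 because L is singular (the all-ones vector lies in its kernel). There is one zero in the spectrum, matching the 1 component.

x^9 - 38x^8 + 619x^7 - 5632x^6 + 31211x^5 - 107468x^4 + 223478x^3 - 255178x^2 + 121815x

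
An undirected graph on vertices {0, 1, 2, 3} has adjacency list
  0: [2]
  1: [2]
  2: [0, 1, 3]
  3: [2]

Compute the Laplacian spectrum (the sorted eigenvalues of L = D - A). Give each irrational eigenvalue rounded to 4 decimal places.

Each diagonal entry of L is the vertex degree and each off-diagonal entry is -1 where an edge is present, 0 otherwise; in the order [0, 1, 2, 3] the diagonal is [1, 1, 3, 1]. L is symmetric positive semidefinite, so every eigenvalue is real and nonnegative. The single zero eigenvalue shows the graph is connected. By the matrix-tree theorem the graph has (1/4) * product of the nonzero eigenvalues = 1 spanning tree. The largest eigenvalue, 4, is at most the vertex count 4.

[0, 1, 1, 4]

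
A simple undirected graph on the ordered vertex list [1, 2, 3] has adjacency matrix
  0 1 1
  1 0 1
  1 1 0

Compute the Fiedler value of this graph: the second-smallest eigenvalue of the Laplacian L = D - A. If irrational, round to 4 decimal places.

3

With the vertex order [1, 2, 3], the degrees are [2, 2, 2], giving D = diag(2, 2, 2) and L = D - A. Computing the eigenvalues of L and sorting gives [0, 3, 3]. The Fiedler value lambda_2 = 3 is strictly positive, so the graph is connected.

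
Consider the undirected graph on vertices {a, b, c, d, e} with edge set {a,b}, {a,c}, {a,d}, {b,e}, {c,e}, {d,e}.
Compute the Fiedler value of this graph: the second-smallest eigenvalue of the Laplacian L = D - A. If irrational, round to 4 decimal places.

Each diagonal entry of L is the vertex degree and each off-diagonal entry is -1 where an edge is present, 0 otherwise; in the order [a, b, c, d, e] the diagonal is [3, 2, 2, 2, 3]. Computing the eigenvalues of L and sorting gives [0, 2, 2, 3, 5]. The Fiedler value lambda_2 = 2 is strictly positive, so the graph is connected. There is one zero in the spectrum, matching the 1 component. The eigenvalues sum to 12, which equals trace(L) = 2|E|.

2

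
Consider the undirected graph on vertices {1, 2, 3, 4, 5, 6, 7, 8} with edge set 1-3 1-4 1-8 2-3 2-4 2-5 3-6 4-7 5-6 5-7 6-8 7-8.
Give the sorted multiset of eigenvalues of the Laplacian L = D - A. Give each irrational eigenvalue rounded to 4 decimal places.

With the vertex order [1, 2, 3, 4, 5, 6, 7, 8], the degrees are [3, 3, 3, 3, 3, 3, 3, 3], giving D = diag(3, 3, 3, 3, 3, 3, 3, 3) and L = D - A. The multiplicity of 0 as a Laplacian eigenvalue equals the number of connected components. The largest eigenvalue, 6, is at most the vertex count 8.

[0, 2, 2, 2, 4, 4, 4, 6]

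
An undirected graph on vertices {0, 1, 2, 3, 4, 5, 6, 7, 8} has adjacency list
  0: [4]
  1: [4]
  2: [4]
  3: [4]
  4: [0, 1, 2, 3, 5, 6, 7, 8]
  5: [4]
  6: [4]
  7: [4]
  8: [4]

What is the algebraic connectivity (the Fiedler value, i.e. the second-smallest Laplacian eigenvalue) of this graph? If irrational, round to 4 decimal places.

1

Each diagonal entry of L is the vertex degree and each off-diagonal entry is -1 where an edge is present, 0 otherwise; in the order [0, 1, 2, 3, 4, 5, 6, 7, 8] the diagonal is [1, 1, 1, 1, 8, 1, 1, 1, 1]. Computing the eigenvalues of L and sorting gives [0, 1, 1, 1, 1, 1, 1, 1, 9]. The Fiedler value lambda_2 = 1 is strictly positive, so the graph is connected. By the matrix-tree theorem the graph has (1/9) * product of the nonzero eigenvalues = 1 spanning tree. The eigenvalues sum to 16, which equals trace(L) = 2|E|.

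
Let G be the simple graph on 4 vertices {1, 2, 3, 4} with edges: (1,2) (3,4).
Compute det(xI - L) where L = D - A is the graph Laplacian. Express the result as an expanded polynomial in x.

x^4 - 4x^3 + 4x^2

Reading degrees in the order [1, 2, 3, 4] gives [1, 1, 1, 1]; set D = diag(1, 1, 1, 1) and form L = D - A. The eigenvalues of L are [0, 0, 2, 2]; the characteristic polynomial is the product of (x - lambda_i), which multiplies out to x^4 - 4x^3 + 4x^2. The coefficient of x^3 equals -trace(L) = -4, matching the sum of degrees. The eigenvalues sum to 4, which equals trace(L) = 2|E|.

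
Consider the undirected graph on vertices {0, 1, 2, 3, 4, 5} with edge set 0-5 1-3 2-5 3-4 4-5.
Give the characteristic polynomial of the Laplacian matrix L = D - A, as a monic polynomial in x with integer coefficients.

x^6 - 10x^5 + 35x^4 - 52x^3 + 32x^2 - 6x

Each diagonal entry of L is the vertex degree and each off-diagonal entry is -1 where an edge is present, 0 otherwise; in the order [0, 1, 2, 3, 4, 5] the diagonal is [1, 1, 1, 2, 2, 3]. L has integer entries, so p(x) = det(xI - L) has integer coefficients. Expanding the determinant yields x^6 - 10x^5 + 35x^4 - 52x^3 + 32x^2 - 6x. Since p(0) = det(-L) = 0, x divides p(x). There is one zero in the spectrum, matching the 1 component. The largest eigenvalue, 4.2143, is at most the vertex count 6.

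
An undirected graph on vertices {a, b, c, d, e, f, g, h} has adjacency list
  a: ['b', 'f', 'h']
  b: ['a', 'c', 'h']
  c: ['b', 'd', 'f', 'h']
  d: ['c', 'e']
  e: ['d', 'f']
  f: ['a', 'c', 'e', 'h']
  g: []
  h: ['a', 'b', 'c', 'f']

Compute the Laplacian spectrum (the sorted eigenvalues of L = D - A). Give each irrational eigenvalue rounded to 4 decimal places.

[0, 0, 1.0878, 2.4679, 3.6527, 3.7135, 5.1987, 5.8794]

With the vertex order [a, b, c, d, e, f, g, h], the degrees are [3, 3, 4, 2, 2, 4, 0, 4], giving D = diag(3, 3, 4, 2, 2, 4, 0, 4) and L = D - A. Since every row of L sums to 0, the all-ones vector is in the kernel and 0 is an eigenvalue. The 2 zero eigenvalues correspond to the 2 connected components. The largest eigenvalue, 5.8794, is at most the vertex count 8.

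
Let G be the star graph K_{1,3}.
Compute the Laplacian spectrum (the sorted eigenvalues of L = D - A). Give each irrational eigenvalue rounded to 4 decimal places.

[0, 1, 1, 4]

The graph has 4 vertices and degree multiset [3, 1, 1, 1]; D is the diagonal matrix of degrees and L = D - A. Since every row of L sums to 0, the all-ones vector is in the kernel and 0 is an eigenvalue. The single zero eigenvalue shows the graph is connected. By the matrix-tree theorem the graph has (1/4) * product of the nonzero eigenvalues = 1 spanning tree. There is one zero in the spectrum, matching the 1 component.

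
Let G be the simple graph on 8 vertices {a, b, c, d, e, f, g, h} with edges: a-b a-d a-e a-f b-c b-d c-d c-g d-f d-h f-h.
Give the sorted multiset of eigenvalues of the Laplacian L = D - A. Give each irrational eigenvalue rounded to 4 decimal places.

[0, 0.5966, 0.9429, 1.9148, 3.1873, 4, 5.2197, 6.1388]

Each diagonal entry of L is the vertex degree and each off-diagonal entry is -1 where an edge is present, 0 otherwise; in the order [a, b, c, d, e, f, g, h] the diagonal is [4, 3, 3, 5, 1, 3, 1, 2]. Since every row of L sums to 0, the all-ones vector is in the kernel and 0 is an eigenvalue. The single zero eigenvalue shows the graph is connected. There is one zero in the spectrum, matching the 1 component. The largest eigenvalue, 6.1388, is at most the vertex count 8.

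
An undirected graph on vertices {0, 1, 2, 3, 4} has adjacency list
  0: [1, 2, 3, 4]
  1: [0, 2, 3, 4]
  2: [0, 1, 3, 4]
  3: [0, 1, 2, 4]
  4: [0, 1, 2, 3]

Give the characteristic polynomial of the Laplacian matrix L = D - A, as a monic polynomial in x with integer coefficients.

Reading degrees in the order [0, 1, 2, 3, 4] gives [4, 4, 4, 4, 4]; set D = diag(4, 4, 4, 4, 4) and form L = D - A. L has integer entries, so p(x) = det(xI - L) has integer coefficients. Expanding the determinant yields x^5 - 20x^4 + 150x^3 - 500x^2 + 625x. The constant term is 0 because L is singular (the all-ones vector lies in its kernel).

x^5 - 20x^4 + 150x^3 - 500x^2 + 625x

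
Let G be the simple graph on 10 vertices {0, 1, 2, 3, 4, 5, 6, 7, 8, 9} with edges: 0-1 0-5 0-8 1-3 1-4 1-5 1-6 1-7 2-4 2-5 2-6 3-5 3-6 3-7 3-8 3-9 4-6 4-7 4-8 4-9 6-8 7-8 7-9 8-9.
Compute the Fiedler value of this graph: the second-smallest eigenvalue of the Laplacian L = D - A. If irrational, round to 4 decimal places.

2.3001

With the vertex order [0, 1, 2, 3, 4, 5, 6, 7, 8, 9], the degrees are [3, 6, 3, 6, 6, 4, 5, 5, 6, 4], giving D = diag(3, 6, 3, 6, 6, 4, 5, 5, 6, 4) and L = D - A. The smallest Laplacian eigenvalue is always 0. The next one, lambda_2 = 2.3001, measures how hard the graph is to disconnect: larger values mean better connectivity. By the matrix-tree theorem the graph has (1/10) * product of the nonzero eigenvalues = 162949 spanning trees.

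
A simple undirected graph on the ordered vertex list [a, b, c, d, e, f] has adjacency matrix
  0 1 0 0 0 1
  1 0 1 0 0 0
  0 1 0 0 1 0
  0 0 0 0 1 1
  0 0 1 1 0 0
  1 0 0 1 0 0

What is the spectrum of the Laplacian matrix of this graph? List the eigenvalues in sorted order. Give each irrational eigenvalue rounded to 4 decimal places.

[0, 1, 1, 3, 3, 4]

With the vertex order [a, b, c, d, e, f], the degrees are [2, 2, 2, 2, 2, 2], giving D = diag(2, 2, 2, 2, 2, 2) and L = D - A. L is symmetric positive semidefinite, so every eigenvalue is real and nonnegative. By the matrix-tree theorem the graph has (1/6) * product of the nonzero eigenvalues = 6 spanning trees.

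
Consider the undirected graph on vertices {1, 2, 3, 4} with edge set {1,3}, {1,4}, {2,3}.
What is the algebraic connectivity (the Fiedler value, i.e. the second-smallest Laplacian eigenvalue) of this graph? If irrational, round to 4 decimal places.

0.5858

With the vertex order [1, 2, 3, 4], the degrees are [2, 1, 2, 1], giving D = diag(2, 1, 2, 1) and L = D - A. The sorted Laplacian eigenvalues are [0, 0.5858, 2, 3.4142]; the algebraic connectivity is the second entry, 0.5858.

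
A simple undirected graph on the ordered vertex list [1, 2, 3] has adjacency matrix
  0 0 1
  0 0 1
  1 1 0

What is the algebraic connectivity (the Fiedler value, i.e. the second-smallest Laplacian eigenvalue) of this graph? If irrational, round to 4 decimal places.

1

With the vertex order [1, 2, 3], the degrees are [1, 1, 2], giving D = diag(1, 1, 2) and L = D - A. Computing the eigenvalues of L and sorting gives [0, 1, 3]. The Fiedler value lambda_2 = 1 is strictly positive, so the graph is connected.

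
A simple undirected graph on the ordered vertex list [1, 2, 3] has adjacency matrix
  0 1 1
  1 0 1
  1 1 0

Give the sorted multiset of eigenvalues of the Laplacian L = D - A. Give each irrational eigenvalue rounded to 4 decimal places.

[0, 3, 3]

Each diagonal entry of L is the vertex degree and each off-diagonal entry is -1 where an edge is present, 0 otherwise; in the order [1, 2, 3] the diagonal is [2, 2, 2]. L is symmetric positive semidefinite, so every eigenvalue is real and nonnegative. The single zero eigenvalue shows the graph is connected. There is one zero in the spectrum, matching the 1 component. The largest eigenvalue, 3, is at most the vertex count 3.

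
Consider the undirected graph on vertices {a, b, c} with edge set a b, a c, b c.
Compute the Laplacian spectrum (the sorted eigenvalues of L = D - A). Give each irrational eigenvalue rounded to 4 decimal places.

[0, 3, 3]

Each diagonal entry of L is the vertex degree and each off-diagonal entry is -1 where an edge is present, 0 otherwise; in the order [a, b, c] the diagonal is [2, 2, 2]. Diagonalising L (or applying a numerical eigensolver to the 3x3 matrix) gives the spectrum above. The single zero eigenvalue shows the graph is connected.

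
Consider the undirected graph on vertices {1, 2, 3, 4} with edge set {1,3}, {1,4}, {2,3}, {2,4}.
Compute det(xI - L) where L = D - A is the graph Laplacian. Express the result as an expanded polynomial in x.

Reading degrees in the order [1, 2, 3, 4] gives [2, 2, 2, 2]; set D = diag(2, 2, 2, 2) and form L = D - A. The eigenvalues of L are [0, 2, 2, 4]; the characteristic polynomial is the product of (x - lambda_i), which multiplies out to x^4 - 8x^3 + 20x^2 - 16x. The coefficient of x^3 equals -trace(L) = -8, matching the sum of degrees.

x^4 - 8x^3 + 20x^2 - 16x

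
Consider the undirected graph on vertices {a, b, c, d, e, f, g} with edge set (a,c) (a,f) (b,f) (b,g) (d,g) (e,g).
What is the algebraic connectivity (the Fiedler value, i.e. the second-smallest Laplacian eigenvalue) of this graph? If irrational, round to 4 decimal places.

0.2254

Each diagonal entry of L is the vertex degree and each off-diagonal entry is -1 where an edge is present, 0 otherwise; in the order [a, b, c, d, e, f, g] the diagonal is [2, 2, 1, 1, 1, 2, 3]. The smallest Laplacian eigenvalue is always 0. The next one, lambda_2 = 0.2254, measures how hard the graph is to disconnect: larger values mean better connectivity. The eigenvalues sum to 12, which equals trace(L) = 2|E|.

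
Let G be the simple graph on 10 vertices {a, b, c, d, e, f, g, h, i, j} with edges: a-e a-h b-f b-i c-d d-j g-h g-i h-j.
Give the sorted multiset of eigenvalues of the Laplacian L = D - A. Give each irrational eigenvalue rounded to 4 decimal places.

[0, 0.1479, 0.2814, 0.7873, 1.2931, 2, 2.4631, 3.0926, 3.4687, 4.4659]

With the vertex order [a, b, c, d, e, f, g, h, i, j], the degrees are [2, 2, 1, 2, 1, 1, 2, 3, 2, 2], giving D = diag(2, 2, 1, 2, 1, 1, 2, 3, 2, 2) and L = D - A. The multiplicity of 0 as a Laplacian eigenvalue equals the number of connected components. There is one zero in the spectrum, matching the 1 component. The largest eigenvalue, 4.4659, is at most the vertex count 10.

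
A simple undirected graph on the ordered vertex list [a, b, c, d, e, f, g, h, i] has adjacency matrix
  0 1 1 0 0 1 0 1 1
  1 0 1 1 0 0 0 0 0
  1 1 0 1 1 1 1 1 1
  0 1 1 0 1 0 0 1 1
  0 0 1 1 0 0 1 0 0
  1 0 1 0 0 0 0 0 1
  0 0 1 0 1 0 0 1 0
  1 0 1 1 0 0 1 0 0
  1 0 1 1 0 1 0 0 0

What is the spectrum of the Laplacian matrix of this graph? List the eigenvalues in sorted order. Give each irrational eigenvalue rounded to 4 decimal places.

[0, 1.8084, 2.6789, 3.3122, 4, 4.6696, 5.4698, 7.0610, 9]

With the vertex order [a, b, c, d, e, f, g, h, i], the degrees are [5, 3, 8, 5, 3, 3, 3, 4, 4], giving D = diag(5, 3, 8, 5, 3, 3, 3, 4, 4) and L = D - A. Diagonalising L (or applying a numerical eigensolver to the 9x9 matrix) gives the spectrum above. The largest eigenvalue, 9, is at most the vertex count 9.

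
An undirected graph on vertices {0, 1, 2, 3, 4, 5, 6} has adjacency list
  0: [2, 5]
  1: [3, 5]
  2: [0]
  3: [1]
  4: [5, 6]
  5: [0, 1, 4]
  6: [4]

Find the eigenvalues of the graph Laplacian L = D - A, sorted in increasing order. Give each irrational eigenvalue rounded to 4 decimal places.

[0, 0.3820, 0.3820, 1.5858, 2.6180, 2.6180, 4.4142]

Reading degrees in the order [0, 1, 2, 3, 4, 5, 6] gives [2, 2, 1, 1, 2, 3, 1]; set D = diag(2, 2, 1, 1, 2, 3, 1) and form L = D - A. Diagonalising L (or applying a numerical eigensolver to the 7x7 matrix) gives the spectrum above. By the matrix-tree theorem the graph has (1/7) * product of the nonzero eigenvalues = 1 spanning tree.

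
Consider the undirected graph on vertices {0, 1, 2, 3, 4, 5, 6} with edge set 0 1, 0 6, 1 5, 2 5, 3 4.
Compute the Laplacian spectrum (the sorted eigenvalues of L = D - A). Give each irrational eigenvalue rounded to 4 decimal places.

Each diagonal entry of L is the vertex degree and each off-diagonal entry is -1 where an edge is present, 0 otherwise; in the order [0, 1, 2, 3, 4, 5, 6] the diagonal is [2, 2, 1, 1, 1, 2, 1]. Diagonalising L (or applying a numerical eigensolver to the 7x7 matrix) gives the spectrum above. The 2 zero eigenvalues correspond to the 2 connected components. There are 2 zeros in the spectrum, matching the 2 components. The largest eigenvalue, 3.6180, is at most the vertex count 7.

[0, 0, 0.3820, 1.3820, 2, 2.6180, 3.6180]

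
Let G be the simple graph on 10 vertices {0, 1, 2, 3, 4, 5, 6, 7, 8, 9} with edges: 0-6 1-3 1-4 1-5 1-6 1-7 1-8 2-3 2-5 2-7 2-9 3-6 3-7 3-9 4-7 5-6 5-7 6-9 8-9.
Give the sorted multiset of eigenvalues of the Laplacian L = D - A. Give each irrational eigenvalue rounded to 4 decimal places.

[0, 0.8538, 1.5966, 2.0690, 3.6518, 4.2545, 4.9586, 6.2102, 6.9901, 7.4155]

Reading degrees in the order [0, 1, 2, 3, 4, 5, 6, 7, 8, 9] gives [1, 6, 4, 5, 2, 4, 5, 5, 2, 4]; set D = diag(1, 6, 4, 5, 2, 4, 5, 5, 2, 4) and form L = D - A. L is symmetric positive semidefinite, so every eigenvalue is real and nonnegative.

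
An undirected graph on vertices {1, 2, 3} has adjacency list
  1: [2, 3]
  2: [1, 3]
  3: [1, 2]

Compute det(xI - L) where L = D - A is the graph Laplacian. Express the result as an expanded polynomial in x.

Reading degrees in the order [1, 2, 3] gives [2, 2, 2]; set D = diag(2, 2, 2) and form L = D - A. Computing det(xI - L) by cofactor expansion (or equivalently via sum-over-permutations) gives x^3 - 6x^2 + 9x. The constant term is 0 because L is singular (the all-ones vector lies in its kernel). The largest eigenvalue, 3, is at most the vertex count 3.

x^3 - 6x^2 + 9x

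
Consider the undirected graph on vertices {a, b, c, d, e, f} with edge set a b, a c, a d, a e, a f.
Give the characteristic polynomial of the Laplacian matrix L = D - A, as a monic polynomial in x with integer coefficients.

x^6 - 10x^5 + 30x^4 - 40x^3 + 25x^2 - 6x

Each diagonal entry of L is the vertex degree and each off-diagonal entry is -1 where an edge is present, 0 otherwise; in the order [a, b, c, d, e, f] the diagonal is [5, 1, 1, 1, 1, 1]. Computing det(xI - L) by cofactor expansion (or equivalently via sum-over-permutations) gives x^6 - 10x^5 + 30x^4 - 40x^3 + 25x^2 - 6x. The constant term is 0 because L is singular (the all-ones vector lies in its kernel).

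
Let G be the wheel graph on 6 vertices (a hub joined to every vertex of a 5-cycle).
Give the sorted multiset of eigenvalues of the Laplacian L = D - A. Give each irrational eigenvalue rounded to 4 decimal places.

The graph has 6 vertices and degree multiset [5, 3, 3, 3, 3, 3]; D is the diagonal matrix of degrees and L = D - A. Diagonalising L (or applying a numerical eigensolver to the 6x6 matrix) gives the spectrum above. The single zero eigenvalue shows the graph is connected.

[0, 2.3820, 2.3820, 4.6180, 4.6180, 6]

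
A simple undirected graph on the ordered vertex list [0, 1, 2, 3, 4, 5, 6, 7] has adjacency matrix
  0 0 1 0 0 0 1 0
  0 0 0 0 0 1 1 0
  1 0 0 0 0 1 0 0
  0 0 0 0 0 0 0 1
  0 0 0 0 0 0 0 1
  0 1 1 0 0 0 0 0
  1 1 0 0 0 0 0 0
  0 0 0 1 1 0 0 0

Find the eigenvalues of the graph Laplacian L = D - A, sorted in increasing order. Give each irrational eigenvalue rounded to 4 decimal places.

[0, 0, 1, 1.3820, 1.3820, 3, 3.6180, 3.6180]

Each diagonal entry of L is the vertex degree and each off-diagonal entry is -1 where an edge is present, 0 otherwise; in the order [0, 1, 2, 3, 4, 5, 6, 7] the diagonal is [2, 2, 2, 1, 1, 2, 2, 2]. L is symmetric positive semidefinite, so every eigenvalue is real and nonnegative. The 2 zero eigenvalues correspond to the 2 connected components.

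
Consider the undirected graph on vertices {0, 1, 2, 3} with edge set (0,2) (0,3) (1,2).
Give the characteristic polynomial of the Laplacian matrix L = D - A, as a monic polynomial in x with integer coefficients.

With the vertex order [0, 1, 2, 3], the degrees are [2, 1, 2, 1], giving D = diag(2, 1, 2, 1) and L = D - A. L has integer entries, so p(x) = det(xI - L) has integer coefficients. Expanding the determinant yields x^4 - 6x^3 + 10x^2 - 4x. Since p(0) = det(-L) = 0, x divides p(x). By the matrix-tree theorem the graph has (1/4) * product of the nonzero eigenvalues = 1 spanning tree. The eigenvalues sum to 6, which equals trace(L) = 2|E|.

x^4 - 6x^3 + 10x^2 - 4x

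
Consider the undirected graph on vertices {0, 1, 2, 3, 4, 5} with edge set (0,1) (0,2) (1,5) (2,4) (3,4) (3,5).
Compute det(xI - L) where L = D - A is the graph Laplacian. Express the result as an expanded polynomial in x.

With the vertex order [0, 1, 2, 3, 4, 5], the degrees are [2, 2, 2, 2, 2, 2], giving D = diag(2, 2, 2, 2, 2, 2) and L = D - A. L has integer entries, so p(x) = det(xI - L) has integer coefficients. Expanding the determinant yields x^6 - 12x^5 + 54x^4 - 112x^3 + 105x^2 - 36x. The coefficient of x^5 equals -trace(L) = -12, matching the sum of degrees. The eigenvalues sum to 12, which equals trace(L) = 2|E|.

x^6 - 12x^5 + 54x^4 - 112x^3 + 105x^2 - 36x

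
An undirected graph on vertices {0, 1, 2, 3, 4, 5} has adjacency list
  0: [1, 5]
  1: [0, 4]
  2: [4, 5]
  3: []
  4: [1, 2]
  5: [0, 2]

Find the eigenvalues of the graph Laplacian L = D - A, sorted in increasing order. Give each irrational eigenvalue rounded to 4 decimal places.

Each diagonal entry of L is the vertex degree and each off-diagonal entry is -1 where an edge is present, 0 otherwise; in the order [0, 1, 2, 3, 4, 5] the diagonal is [2, 2, 2, 0, 2, 2]. Diagonalising L (or applying a numerical eigensolver to the 6x6 matrix) gives the spectrum above. The 2 zero eigenvalues correspond to the 2 connected components. The largest eigenvalue, 3.6180, is at most the vertex count 6.

[0, 0, 1.3820, 1.3820, 3.6180, 3.6180]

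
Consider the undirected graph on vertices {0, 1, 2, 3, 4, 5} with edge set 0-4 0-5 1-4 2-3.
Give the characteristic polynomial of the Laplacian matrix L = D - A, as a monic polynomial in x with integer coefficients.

x^6 - 8x^5 + 22x^4 - 24x^3 + 8x^2

Each diagonal entry of L is the vertex degree and each off-diagonal entry is -1 where an edge is present, 0 otherwise; in the order [0, 1, 2, 3, 4, 5] the diagonal is [2, 1, 1, 1, 2, 1]. Computing det(xI - L) by cofactor expansion (or equivalently via sum-over-permutations) gives x^6 - 8x^5 + 22x^4 - 24x^3 + 8x^2. The constant term is 0 because L is singular (the all-ones vector lies in its kernel).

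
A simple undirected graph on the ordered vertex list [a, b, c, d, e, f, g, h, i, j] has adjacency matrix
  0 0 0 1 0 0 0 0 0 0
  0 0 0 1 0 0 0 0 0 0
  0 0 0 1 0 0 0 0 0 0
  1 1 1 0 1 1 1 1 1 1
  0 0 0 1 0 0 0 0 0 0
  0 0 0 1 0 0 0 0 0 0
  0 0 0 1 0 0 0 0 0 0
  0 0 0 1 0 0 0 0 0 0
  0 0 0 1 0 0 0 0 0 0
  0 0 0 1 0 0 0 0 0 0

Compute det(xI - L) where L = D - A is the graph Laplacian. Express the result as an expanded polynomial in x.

Reading degrees in the order [a, b, c, d, e, f, g, h, i, j] gives [1, 1, 1, 9, 1, 1, 1, 1, 1, 1]; set D = diag(1, 1, 1, 9, 1, 1, 1, 1, 1, 1) and form L = D - A. The eigenvalues of L are [0, 1, 1, 1, 1, 1, 1, 1, 1, 10]; the characteristic polynomial is the product of (x - lambda_i), which multiplies out to x^10 - 18x^9 + 108x^8 - 336x^7 + 630x^6 - 756x^5 + 588x^4 - 288x^3 + 81x^2 - 10x. The coefficient of x^9 equals -trace(L) = -18, matching the sum of degrees. The eigenvalues sum to 18, which equals trace(L) = 2|E|.

x^10 - 18x^9 + 108x^8 - 336x^7 + 630x^6 - 756x^5 + 588x^4 - 288x^3 + 81x^2 - 10x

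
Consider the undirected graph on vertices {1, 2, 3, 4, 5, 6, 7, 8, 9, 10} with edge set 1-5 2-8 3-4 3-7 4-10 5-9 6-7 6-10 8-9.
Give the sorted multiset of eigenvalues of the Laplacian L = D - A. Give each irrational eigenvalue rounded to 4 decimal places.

[0, 0, 0.3820, 1.3820, 1.3820, 1.3820, 2.6180, 3.6180, 3.6180, 3.6180]

Reading degrees in the order [1, 2, 3, 4, 5, 6, 7, 8, 9, 10] gives [1, 1, 2, 2, 2, 2, 2, 2, 2, 2]; set D = diag(1, 1, 2, 2, 2, 2, 2, 2, 2, 2) and form L = D - A. The multiplicity of 0 as a Laplacian eigenvalue equals the number of connected components. The 2 zero eigenvalues correspond to the 2 connected components. The largest eigenvalue, 3.6180, is at most the vertex count 10. The eigenvalues sum to 18, which equals trace(L) = 2|E|.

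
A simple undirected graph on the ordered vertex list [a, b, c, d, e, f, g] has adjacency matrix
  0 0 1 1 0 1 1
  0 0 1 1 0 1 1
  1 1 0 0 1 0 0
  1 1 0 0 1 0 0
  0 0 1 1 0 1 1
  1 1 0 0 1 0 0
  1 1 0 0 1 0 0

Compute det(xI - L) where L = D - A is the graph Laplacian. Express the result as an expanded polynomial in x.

With the vertex order [a, b, c, d, e, f, g], the degrees are [4, 4, 3, 3, 4, 3, 3], giving D = diag(4, 4, 3, 3, 4, 3, 3) and L = D - A. Computing det(xI - L) by cofactor expansion (or equivalently via sum-over-permutations) gives x^7 - 24x^6 + 234x^5 - 1192x^4 + 3357x^3 - 4968x^2 + 3024x. Since p(0) = det(-L) = 0, x divides p(x). There is one zero in the spectrum, matching the 1 component.

x^7 - 24x^6 + 234x^5 - 1192x^4 + 3357x^3 - 4968x^2 + 3024x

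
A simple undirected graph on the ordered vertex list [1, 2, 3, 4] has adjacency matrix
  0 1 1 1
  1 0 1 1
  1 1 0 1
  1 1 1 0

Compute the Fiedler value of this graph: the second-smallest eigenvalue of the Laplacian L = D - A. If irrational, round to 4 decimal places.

Each diagonal entry of L is the vertex degree and each off-diagonal entry is -1 where an edge is present, 0 otherwise; in the order [1, 2, 3, 4] the diagonal is [3, 3, 3, 3]. Computing the eigenvalues of L and sorting gives [0, 4, 4, 4]. The Fiedler value lambda_2 = 4 is strictly positive, so the graph is connected. By the matrix-tree theorem the graph has (1/4) * product of the nonzero eigenvalues = 16 spanning trees.

4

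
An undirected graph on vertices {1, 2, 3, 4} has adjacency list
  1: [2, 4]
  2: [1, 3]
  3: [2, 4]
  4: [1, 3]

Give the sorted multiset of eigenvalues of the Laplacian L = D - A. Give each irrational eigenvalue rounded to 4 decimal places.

[0, 2, 2, 4]

Reading degrees in the order [1, 2, 3, 4] gives [2, 2, 2, 2]; set D = diag(2, 2, 2, 2) and form L = D - A. Since every row of L sums to 0, the all-ones vector is in the kernel and 0 is an eigenvalue. The largest eigenvalue, 4, is at most the vertex count 4.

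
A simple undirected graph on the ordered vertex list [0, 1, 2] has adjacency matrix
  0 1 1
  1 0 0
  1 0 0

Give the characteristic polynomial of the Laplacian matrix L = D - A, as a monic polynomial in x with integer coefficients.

Each diagonal entry of L is the vertex degree and each off-diagonal entry is -1 where an edge is present, 0 otherwise; in the order [0, 1, 2] the diagonal is [2, 1, 1]. The eigenvalues of L are [0, 1, 3]; the characteristic polynomial is the product of (x - lambda_i), which multiplies out to x^3 - 4x^2 + 3x. The coefficient of x^2 equals -trace(L) = -4, matching the sum of degrees. The largest eigenvalue, 3, is at most the vertex count 3. The eigenvalues sum to 4, which equals trace(L) = 2|E|.

x^3 - 4x^2 + 3x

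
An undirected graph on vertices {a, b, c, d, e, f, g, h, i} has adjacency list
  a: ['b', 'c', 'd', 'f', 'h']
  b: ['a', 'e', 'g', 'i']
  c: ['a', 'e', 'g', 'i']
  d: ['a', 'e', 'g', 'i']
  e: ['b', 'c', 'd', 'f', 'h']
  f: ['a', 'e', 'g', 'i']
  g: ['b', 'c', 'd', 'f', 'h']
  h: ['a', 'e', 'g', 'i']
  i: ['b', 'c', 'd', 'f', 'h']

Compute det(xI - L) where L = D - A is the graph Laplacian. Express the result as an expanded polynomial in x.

With the vertex order [a, b, c, d, e, f, g, h, i], the degrees are [5, 4, 4, 4, 5, 4, 5, 4, 5], giving D = diag(5, 4, 4, 4, 5, 4, 5, 4, 5) and L = D - A. L has integer entries, so p(x) = det(xI - L) has integer coefficients. Expanding the determinant yields x^9 - 40x^8 + 690x^7 - 6720x^6 + 40485x^5 - 154704x^4 + 366560x^3 - 492800x^2 + 288000x. The coefficient of x^8 equals -trace(L) = -40, matching the sum of degrees. The largest eigenvalue, 9, is at most the vertex count 9. There is one zero in the spectrum, matching the 1 component.

x^9 - 40x^8 + 690x^7 - 6720x^6 + 40485x^5 - 154704x^4 + 366560x^3 - 492800x^2 + 288000x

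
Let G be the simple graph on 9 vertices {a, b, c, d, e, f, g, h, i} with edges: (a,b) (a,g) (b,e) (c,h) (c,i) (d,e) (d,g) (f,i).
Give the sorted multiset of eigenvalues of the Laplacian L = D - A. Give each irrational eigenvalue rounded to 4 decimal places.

[0, 0, 0.5858, 1.3820, 1.3820, 2, 3.4142, 3.6180, 3.6180]

Each diagonal entry of L is the vertex degree and each off-diagonal entry is -1 where an edge is present, 0 otherwise; in the order [a, b, c, d, e, f, g, h, i] the diagonal is [2, 2, 2, 2, 2, 1, 2, 1, 2]. The multiplicity of 0 as a Laplacian eigenvalue equals the number of connected components. The 2 zero eigenvalues correspond to the 2 connected components. There are 2 zeros in the spectrum, matching the 2 components. The largest eigenvalue, 3.6180, is at most the vertex count 9.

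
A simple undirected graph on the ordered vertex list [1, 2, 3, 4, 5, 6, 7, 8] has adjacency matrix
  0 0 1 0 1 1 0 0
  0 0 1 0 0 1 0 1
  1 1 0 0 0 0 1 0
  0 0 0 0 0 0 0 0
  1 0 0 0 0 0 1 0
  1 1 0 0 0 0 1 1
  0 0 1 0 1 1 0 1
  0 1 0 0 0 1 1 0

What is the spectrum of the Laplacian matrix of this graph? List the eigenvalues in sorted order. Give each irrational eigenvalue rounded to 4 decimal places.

[0, 0, 1.5119, 2.5425, 3.4019, 3.6861, 4.6720, 6.1857]

With the vertex order [1, 2, 3, 4, 5, 6, 7, 8], the degrees are [3, 3, 3, 0, 2, 4, 4, 3], giving D = diag(3, 3, 3, 0, 2, 4, 4, 3) and L = D - A. L is symmetric positive semidefinite, so every eigenvalue is real and nonnegative. The 2 zero eigenvalues correspond to the 2 connected components.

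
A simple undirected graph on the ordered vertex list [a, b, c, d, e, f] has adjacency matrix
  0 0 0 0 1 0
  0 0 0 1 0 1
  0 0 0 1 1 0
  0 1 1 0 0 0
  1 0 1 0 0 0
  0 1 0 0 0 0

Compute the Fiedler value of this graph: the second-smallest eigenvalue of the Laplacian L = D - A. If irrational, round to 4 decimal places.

Each diagonal entry of L is the vertex degree and each off-diagonal entry is -1 where an edge is present, 0 otherwise; in the order [a, b, c, d, e, f] the diagonal is [1, 2, 2, 2, 2, 1]. The smallest Laplacian eigenvalue is always 0. The next one, lambda_2 = 0.2679, measures how hard the graph is to disconnect: larger values mean better connectivity. The eigenvalues sum to 10, which equals trace(L) = 2|E|.

0.2679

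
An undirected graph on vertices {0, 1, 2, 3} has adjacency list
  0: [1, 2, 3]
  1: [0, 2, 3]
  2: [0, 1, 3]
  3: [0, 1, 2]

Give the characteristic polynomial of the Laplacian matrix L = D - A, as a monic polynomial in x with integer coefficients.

x^4 - 12x^3 + 48x^2 - 64x

With the vertex order [0, 1, 2, 3], the degrees are [3, 3, 3, 3], giving D = diag(3, 3, 3, 3) and L = D - A. L has integer entries, so p(x) = det(xI - L) has integer coefficients. Expanding the determinant yields x^4 - 12x^3 + 48x^2 - 64x. Since p(0) = det(-L) = 0, x divides p(x). The eigenvalues sum to 12, which equals trace(L) = 2|E|.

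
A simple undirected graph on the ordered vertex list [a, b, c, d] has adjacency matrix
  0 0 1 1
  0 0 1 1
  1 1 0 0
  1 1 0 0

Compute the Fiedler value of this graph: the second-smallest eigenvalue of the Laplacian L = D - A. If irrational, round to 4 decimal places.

2

Each diagonal entry of L is the vertex degree and each off-diagonal entry is -1 where an edge is present, 0 otherwise; in the order [a, b, c, d] the diagonal is [2, 2, 2, 2]. Computing the eigenvalues of L and sorting gives [0, 2, 2, 4]. The Fiedler value lambda_2 = 2 is strictly positive, so the graph is connected. The eigenvalues sum to 8, which equals trace(L) = 2|E|. The largest eigenvalue, 4, is at most the vertex count 4.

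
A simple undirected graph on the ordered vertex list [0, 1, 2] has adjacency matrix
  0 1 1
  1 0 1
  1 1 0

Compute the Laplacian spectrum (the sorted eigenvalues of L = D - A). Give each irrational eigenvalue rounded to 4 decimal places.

[0, 3, 3]

Each diagonal entry of L is the vertex degree and each off-diagonal entry is -1 where an edge is present, 0 otherwise; in the order [0, 1, 2] the diagonal is [2, 2, 2]. L is symmetric positive semidefinite, so every eigenvalue is real and nonnegative. The single zero eigenvalue shows the graph is connected.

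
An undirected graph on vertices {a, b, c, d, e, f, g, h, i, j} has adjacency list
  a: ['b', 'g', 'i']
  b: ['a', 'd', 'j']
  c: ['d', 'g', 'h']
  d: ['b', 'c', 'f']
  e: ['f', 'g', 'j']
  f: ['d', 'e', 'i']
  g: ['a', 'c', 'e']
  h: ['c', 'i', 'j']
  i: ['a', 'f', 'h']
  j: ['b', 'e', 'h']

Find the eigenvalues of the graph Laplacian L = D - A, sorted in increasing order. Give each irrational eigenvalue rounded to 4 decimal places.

[0, 2, 2, 2, 2, 2, 5, 5, 5, 5]

Reading degrees in the order [a, b, c, d, e, f, g, h, i, j] gives [3, 3, 3, 3, 3, 3, 3, 3, 3, 3]; set D = diag(3, 3, 3, 3, 3, 3, 3, 3, 3, 3) and form L = D - A. Diagonalising L (or applying a numerical eigensolver to the 10x10 matrix) gives the spectrum above. The single zero eigenvalue shows the graph is connected. There is one zero in the spectrum, matching the 1 component. The eigenvalues sum to 30, which equals trace(L) = 2|E|.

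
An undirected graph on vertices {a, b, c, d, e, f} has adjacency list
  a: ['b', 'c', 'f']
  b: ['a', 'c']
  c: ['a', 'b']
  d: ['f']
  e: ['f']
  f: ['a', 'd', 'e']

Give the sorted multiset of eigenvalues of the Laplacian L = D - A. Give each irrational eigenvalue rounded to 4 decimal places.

[0, 0.4384, 1, 3, 3, 4.5616]

Each diagonal entry of L is the vertex degree and each off-diagonal entry is -1 where an edge is present, 0 otherwise; in the order [a, b, c, d, e, f] the diagonal is [3, 2, 2, 1, 1, 3]. Since every row of L sums to 0, the all-ones vector is in the kernel and 0 is an eigenvalue. The single zero eigenvalue shows the graph is connected. The eigenvalues sum to 12, which equals trace(L) = 2|E|.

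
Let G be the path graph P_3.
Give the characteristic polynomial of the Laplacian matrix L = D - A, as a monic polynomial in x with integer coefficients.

The graph has 3 vertices and degree multiset [2, 1, 1]; D is the diagonal matrix of degrees and L = D - A. Computing det(xI - L) by cofactor expansion (or equivalently via sum-over-permutations) gives x^3 - 4x^2 + 3x. The coefficient of x^2 equals -trace(L) = -4, matching the sum of degrees. The largest eigenvalue, 3, is at most the vertex count 3. By the matrix-tree theorem the graph has (1/3) * product of the nonzero eigenvalues = 1 spanning tree.

x^3 - 4x^2 + 3x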